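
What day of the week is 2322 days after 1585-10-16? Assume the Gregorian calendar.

Oct 16, 1585 is a Wednesday.
2322 mod 7 = 5, so 2322 days after a Wednesday is Wednesday + 5 = Monday.

Monday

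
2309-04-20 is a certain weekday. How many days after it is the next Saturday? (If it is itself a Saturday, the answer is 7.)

4

Apr 20, 2309 is a Tuesday.
From Tuesday to the next Saturday is 4 days.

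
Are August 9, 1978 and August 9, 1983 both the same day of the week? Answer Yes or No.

No

From Aug 9, 1978 to Aug 9, 1983 is 1826 days.
1826 mod 7 = 6, so they are different weekdays.
(Aug 9, 1978 is a Wednesday; Aug 9, 1983 is a Tuesday.)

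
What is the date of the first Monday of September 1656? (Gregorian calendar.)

September 1, 1656 is a Friday.
The first Monday is therefore September 4 (3 days later).

September 4, 1656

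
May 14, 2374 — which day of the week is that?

Tuesday

Doomsday rule: the anchor day for the 2300s is Wednesday. For year 74: 74÷12 = 6 r 2, and 2÷4 = 0, so 6+2+0 = 8.
Wednesday + 8 ≡ Thursday — that's 2374's doomsday.
In May the doomsday date is May 9.
May 14 is 5 days after May 9; 5 mod 7 = 5, so Thursday + 5 = Tuesday.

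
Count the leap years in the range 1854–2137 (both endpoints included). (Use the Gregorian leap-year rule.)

69

Multiples of 4 in [1854,2137]: 71.
Of those, multiples of 100: 3 (not leap unless ÷400).
Multiples of 400: 1.
Leap years = 71 − 3 + 1 = 69.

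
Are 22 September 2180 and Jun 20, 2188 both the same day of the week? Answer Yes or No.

From Sep 22, 2180 to Jun 20, 2188 is 2828 days.
2828 mod 7 = 0, so they are the same weekday.
(Sep 22, 2180 is a Friday; Jun 20, 2188 is a Friday.)

Yes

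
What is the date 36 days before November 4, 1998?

September 29, 1998

−4 → Oct 31, 1998 (end of Oct, 31 days; 32 left).
−31 → Sep 30, 1998 (end of Sep, 30 days; 1 left).
−1 → Sep 29, 1998.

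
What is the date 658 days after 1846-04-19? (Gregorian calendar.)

+365 (one year) → Apr 19, 1847 (293 left).
Apr has 30 days: +12 → May 1, 1847 (281 left).
May has 31 days: +31 → Jun 1, 1847 (250 left).
Jun has 30 days: +30 → Jul 1, 1847 (220 left).
Jul has 31 days: +31 → Aug 1, 1847 (189 left).
Aug has 31 days: +31 → Sep 1, 1847 (158 left).
Sep has 30 days: +30 → Oct 1, 1847 (128 left).
Oct has 31 days: +31 → Nov 1, 1847 (97 left).
Nov has 30 days: +30 → Dec 1, 1847 (67 left).
Dec has 31 days: +31 → Jan 1, 1848 (36 left).
Jan has 31 days: +31 → Feb 1, 1848 (5 left).
+5 → Feb 6, 1848.

February 6, 1848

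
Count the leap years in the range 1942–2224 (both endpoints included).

Multiples of 4 in [1942,2224]: 71.
Of those, multiples of 100: 3 (not leap unless ÷400).
Multiples of 400: 1.
Leap years = 71 − 3 + 1 = 69.

69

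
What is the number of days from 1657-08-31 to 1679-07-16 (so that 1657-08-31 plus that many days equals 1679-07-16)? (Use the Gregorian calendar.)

Aug 31, 1657 → Aug 31, 1658: 365 days.
Aug 31, 1658 → Aug 31, 1659: 365 days.
Aug 31, 1659 → Aug 31, 1660: 366 days (Feb 29, 1660 is in that span).
Aug 31, 1660 → Aug 31, 1661: 365 days.
Aug 31, 1661 → Aug 31, 1662: 365 days.
Aug 31, 1662 → Aug 31, 1663: 365 days.
Aug 31, 1663 → Aug 31, 1664: 366 days (Feb 29, 1664 is in that span).
Aug 31, 1664 → Aug 31, 1665: 365 days.
Aug 31, 1665 → Aug 31, 1666: 365 days.
Aug 31, 1666 → Aug 31, 1667: 365 days.
Aug 31, 1667 → Aug 31, 1668: 366 days (Feb 29, 1668 is in that span).
Aug 31, 1668 → Aug 31, 1669: 365 days.
Aug 31, 1669 → Aug 31, 1670: 365 days.
Aug 31, 1670 → Aug 31, 1671: 365 days.
Aug 31, 1671 → Aug 31, 1672: 366 days (Feb 29, 1672 is in that span).
Aug 31, 1672 → Aug 31, 1673: 365 days.
Aug 31, 1673 → Aug 31, 1674: 365 days.
Aug 31, 1674 → Aug 31, 1675: 365 days.
Aug 31, 1675 → Aug 31, 1676: 366 days (Feb 29, 1676 is in that span).
Aug 31, 1676 → Aug 31, 1677: 365 days.
Aug 31, 1677 → Aug 31, 1678: 365 days.
Aug 31, 1678 → Sep 30, 1678: 30 days (August has 31).
Sep 30, 1678 → Oct 30, 1678: 30 days (September has 30).
Oct 30, 1678 → Nov 30, 1678: 31 days (October has 31).
Nov 30, 1678 → Dec 30, 1678: 30 days (November has 30).
Dec 30, 1678 → Jan 30, 1679: 31 days (December has 31).
Jan 30, 1679 → Feb 28, 1679: 29 days (January has 31).
Feb 28, 1679 → Mar 28, 1679: 28 days (February has 28).
Mar 28, 1679 → Apr 28, 1679: 31 days (March has 31).
Apr 28, 1679 → May 28, 1679: 30 days (April has 30).
May 28, 1679 → Jun 28, 1679: 31 days (May has 31).
Jun 28, 1679 → Jul 16, 1679: 18 days.
Total: 7989 days.

7989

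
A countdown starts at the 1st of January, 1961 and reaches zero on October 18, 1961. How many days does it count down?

290

Jan 1, 1961 → Feb 1, 1961: 31 days (January has 31).
Feb 1, 1961 → Mar 1, 1961: 28 days (February has 28).
Mar 1, 1961 → Apr 1, 1961: 31 days (March has 31).
Apr 1, 1961 → May 1, 1961: 30 days (April has 30).
May 1, 1961 → Jun 1, 1961: 31 days (May has 31).
Jun 1, 1961 → Jul 1, 1961: 30 days (June has 30).
Jul 1, 1961 → Aug 1, 1961: 31 days (July has 31).
Aug 1, 1961 → Sep 1, 1961: 31 days (August has 31).
Sep 1, 1961 → Oct 1, 1961: 30 days (September has 30).
Oct 1, 1961 → Oct 18, 1961: 17 days.
Total: 290 days.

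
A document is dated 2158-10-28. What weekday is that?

Saturday

Doomsday rule: the anchor day for the 2100s is Sunday. For year 58: 58÷12 = 4 r 10, and 10÷4 = 2, so 4+10+2 = 16.
Sunday + 16 ≡ Tuesday — that's 2158's doomsday.
In October the doomsday date is Oct 10.
Oct 28 is 18 days after Oct 10; 18 mod 7 = 4, so Tuesday + 4 = Saturday.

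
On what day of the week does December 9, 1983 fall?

Doomsday rule: the anchor day for the 1900s is Wednesday. For year 83: 83÷12 = 6 r 11, and 11÷4 = 2, so 6+11+2 = 19.
Wednesday + 19 ≡ Monday — that's 1983's doomsday.
In December the doomsday date is Dec 12.
Dec 9 is 3 days before Dec 12; 3 mod 7 = 3, so Monday − 3 = Friday.

Friday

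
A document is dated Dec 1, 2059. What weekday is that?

Monday

Doomsday rule: the anchor day for the 2000s is Tuesday. For year 59: 59÷12 = 4 r 11, and 11÷4 = 2, so 4+11+2 = 17.
Tuesday + 17 ≡ Friday — that's 2059's doomsday.
In December the doomsday date is Dec 12.
Dec 1 is 11 days before Dec 12; 11 mod 7 = 4, so Friday − 4 = Monday.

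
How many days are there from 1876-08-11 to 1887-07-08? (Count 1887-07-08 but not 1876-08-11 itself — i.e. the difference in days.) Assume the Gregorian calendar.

Aug 11, 1876 → Aug 11, 1877: 365 days.
Aug 11, 1877 → Aug 11, 1878: 365 days.
Aug 11, 1878 → Aug 11, 1879: 365 days.
Aug 11, 1879 → Aug 11, 1880: 366 days (Feb 29, 1880 is in that span).
Aug 11, 1880 → Aug 11, 1881: 365 days.
Aug 11, 1881 → Aug 11, 1882: 365 days.
Aug 11, 1882 → Aug 11, 1883: 365 days.
Aug 11, 1883 → Aug 11, 1884: 366 days (Feb 29, 1884 is in that span).
Aug 11, 1884 → Aug 11, 1885: 365 days.
Aug 11, 1885 → Aug 11, 1886: 365 days.
Aug 11, 1886 → Sep 11, 1886: 31 days (August has 31).
Sep 11, 1886 → Oct 11, 1886: 30 days (September has 30).
Oct 11, 1886 → Nov 11, 1886: 31 days (October has 31).
Nov 11, 1886 → Dec 11, 1886: 30 days (November has 30).
Dec 11, 1886 → Jan 11, 1887: 31 days (December has 31).
Jan 11, 1887 → Feb 11, 1887: 31 days (January has 31).
Feb 11, 1887 → Mar 11, 1887: 28 days (February has 28).
Mar 11, 1887 → Apr 11, 1887: 31 days (March has 31).
Apr 11, 1887 → May 11, 1887: 30 days (April has 30).
May 11, 1887 → Jun 11, 1887: 31 days (May has 31).
Jun 11, 1887 → Jul 8, 1887: 27 days.
Total: 3983 days.

3983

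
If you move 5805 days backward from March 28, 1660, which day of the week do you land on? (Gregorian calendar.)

Mar 28, 1660 is a Sunday.
5805 mod 7 = 2, so 5805 days before a Sunday is Sunday − 2 = Friday.

Friday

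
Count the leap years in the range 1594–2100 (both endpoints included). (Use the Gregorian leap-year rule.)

Multiples of 4 in [1594,2100]: 127.
Of those, multiples of 100: 6 (not leap unless ÷400).
Multiples of 400: 2.
Leap years = 127 − 6 + 2 = 123.

123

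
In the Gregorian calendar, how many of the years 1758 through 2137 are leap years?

Multiples of 4 in [1758,2137]: 95.
Of those, multiples of 100: 4 (not leap unless ÷400).
Multiples of 400: 1.
Leap years = 95 − 4 + 1 = 92.

92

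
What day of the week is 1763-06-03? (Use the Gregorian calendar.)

Doomsday rule: the anchor day for the 1700s is Sunday. For year 63: 63÷12 = 5 r 3, and 3÷4 = 0, so 5+3+0 = 8.
Sunday + 8 ≡ Monday — that's 1763's doomsday.
In June the doomsday date is Jun 6.
Jun 3 is 3 days before Jun 6; 3 mod 7 = 3, so Monday − 3 = Friday.

Friday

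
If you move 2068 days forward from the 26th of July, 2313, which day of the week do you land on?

First find the weekday of Jul 26, 2313. Doomsday rule: the anchor day for the 2300s is Wednesday. For year 13: 13÷12 = 1 r 1, and 1÷4 = 0, so 1+1+0 = 2.
Wednesday + 2 ≡ Friday — that's 2313's doomsday.
In July the doomsday date is Jul 11.
Jul 26 is 15 days after Jul 11; 15 mod 7 = 1, so Friday + 1 = Saturday.
2068 mod 7 = 3, so 2068 days after a Saturday is Saturday + 3 = Tuesday.

Tuesday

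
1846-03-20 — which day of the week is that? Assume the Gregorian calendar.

Friday

Doomsday rule: the anchor day for the 1800s is Friday. For year 46: 46÷12 = 3 r 10, and 10÷4 = 2, so 3+10+2 = 15.
Friday + 15 ≡ Saturday — that's 1846's doomsday.
In March the doomsday date is Mar 14.
Mar 20 is 6 days after Mar 14; 6 mod 7 = 6, so Saturday + 6 = Friday.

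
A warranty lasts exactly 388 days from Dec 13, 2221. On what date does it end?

January 5, 2223

Dec has 31 days: +19 → Jan 1, 2222 (369 left).
Jan has 31 days: +31 → Feb 1, 2222 (338 left).
Feb has 28 days: +28 → Mar 1, 2222 (310 left).
Mar has 31 days: +31 → Apr 1, 2222 (279 left).
Apr has 30 days: +30 → May 1, 2222 (249 left).
May has 31 days: +31 → Jun 1, 2222 (218 left).
Jun has 30 days: +30 → Jul 1, 2222 (188 left).
Jul has 31 days: +31 → Aug 1, 2222 (157 left).
Aug has 31 days: +31 → Sep 1, 2222 (126 left).
Sep has 30 days: +30 → Oct 1, 2222 (96 left).
Oct has 31 days: +31 → Nov 1, 2222 (65 left).
Nov has 30 days: +30 → Dec 1, 2222 (35 left).
Dec has 31 days: +31 → Jan 1, 2223 (4 left).
+4 → Jan 5, 2223.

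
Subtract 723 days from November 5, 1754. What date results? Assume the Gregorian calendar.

−365 (one year) → Nov 5, 1753 (358 left).
−5 → Oct 31, 1753 (end of Oct, 31 days; 353 left).
−31 → Sep 30, 1753 (end of Sep, 30 days; 322 left).
−30 → Aug 31, 1753 (end of Aug, 31 days; 292 left).
−31 → Jul 31, 1753 (end of Jul, 31 days; 261 left).
−31 → Jun 30, 1753 (end of Jun, 30 days; 230 left).
−30 → May 31, 1753 (end of May, 31 days; 200 left).
−31 → Apr 30, 1753 (end of Apr, 30 days; 169 left).
−30 → Mar 31, 1753 (end of Mar, 31 days; 139 left).
−31 → Feb 28, 1753 (end of Feb, 28 days; 108 left).
−28 → Jan 31, 1753 (end of Jan, 31 days; 80 left).
−31 → Dec 31, 1752 (end of Dec, 31 days; 49 left).
−31 → Nov 30, 1752 (end of Nov, 30 days; 18 left).
−18 → Nov 12, 1752.

November 12, 1752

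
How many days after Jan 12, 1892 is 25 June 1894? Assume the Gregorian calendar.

Jan 12, 1892 → Jan 12, 1893: 366 days (Feb 29, 1892 is in that span).
Jan 12, 1893 → Jan 12, 1894: 365 days.
Jan 12, 1894 → Feb 12, 1894: 31 days (January has 31).
Feb 12, 1894 → Mar 12, 1894: 28 days (February has 28).
Mar 12, 1894 → Apr 12, 1894: 31 days (March has 31).
Apr 12, 1894 → May 12, 1894: 30 days (April has 30).
May 12, 1894 → Jun 12, 1894: 31 days (May has 31).
Jun 12, 1894 → Jun 25, 1894: 13 days.
Total: 895 days.

895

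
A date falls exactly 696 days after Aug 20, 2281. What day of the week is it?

Tuesday

Aug 20, 2281 is a Saturday.
696 mod 7 = 3, so 696 days after a Saturday is Saturday + 3 = Tuesday.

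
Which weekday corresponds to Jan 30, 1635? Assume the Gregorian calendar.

Tuesday

Doomsday rule: the anchor day for the 1600s is Tuesday. For year 35: 35÷12 = 2 r 11, and 11÷4 = 2, so 2+11+2 = 15.
Tuesday + 15 ≡ Wednesday — that's 1635's doomsday.
In January the doomsday date is Jan 3 (1635 is not a leap year).
Jan 30 is 27 days after Jan 3; 27 mod 7 = 6, so Wednesday + 6 = Tuesday.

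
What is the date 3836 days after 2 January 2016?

July 4, 2026

+366 (one year; includes Feb 29, 2016) → Jan 2, 2017 (3470 left).
+365 (one year) → Jan 2, 2018 (3105 left).
+365 (one year) → Jan 2, 2019 (2740 left).
+365 (one year) → Jan 2, 2020 (2375 left).
+366 (one year; includes Feb 29, 2020) → Jan 2, 2021 (2009 left).
+365 (one year) → Jan 2, 2022 (1644 left).
+365 (one year) → Jan 2, 2023 (1279 left).
+365 (one year) → Jan 2, 2024 (914 left).
+366 (one year; includes Feb 29, 2024) → Jan 2, 2025 (548 left).
+365 (one year) → Jan 2, 2026 (183 left).
Jan has 31 days: +30 → Feb 1, 2026 (153 left).
Feb has 28 days: +28 → Mar 1, 2026 (125 left).
Mar has 31 days: +31 → Apr 1, 2026 (94 left).
Apr has 30 days: +30 → May 1, 2026 (64 left).
May has 31 days: +31 → Jun 1, 2026 (33 left).
Jun has 30 days: +30 → Jul 1, 2026 (3 left).
+3 → Jul 4, 2026.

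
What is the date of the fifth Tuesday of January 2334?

January 1, 2334 is a Monday.
The first Tuesday is therefore January 2 (1 days later).
The fifth Tuesday is 2 + 4×7 = January 30.

January 30, 2334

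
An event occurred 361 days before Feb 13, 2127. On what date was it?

February 17, 2126

−13 → Jan 31, 2127 (end of Jan, 31 days; 348 left).
−31 → Dec 31, 2126 (end of Dec, 31 days; 317 left).
−31 → Nov 30, 2126 (end of Nov, 30 days; 286 left).
−30 → Oct 31, 2126 (end of Oct, 31 days; 256 left).
−31 → Sep 30, 2126 (end of Sep, 30 days; 225 left).
−30 → Aug 31, 2126 (end of Aug, 31 days; 195 left).
−31 → Jul 31, 2126 (end of Jul, 31 days; 164 left).
−31 → Jun 30, 2126 (end of Jun, 30 days; 133 left).
−30 → May 31, 2126 (end of May, 31 days; 103 left).
−31 → Apr 30, 2126 (end of Apr, 30 days; 72 left).
−30 → Mar 31, 2126 (end of Mar, 31 days; 42 left).
−31 → Feb 28, 2126 (end of Feb, 28 days; 11 left).
−11 → Feb 17, 2126.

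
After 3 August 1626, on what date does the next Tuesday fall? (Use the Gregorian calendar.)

Aug 3, 1626 is a Monday.
From Monday to the next Tuesday is 1 day.
Aug 3, 1626 + 1 = Aug 4, 1626.

August 4, 1626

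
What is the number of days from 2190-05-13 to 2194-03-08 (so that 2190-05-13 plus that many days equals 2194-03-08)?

May 13, 2190 → May 13, 2191: 365 days.
May 13, 2191 → May 13, 2192: 366 days (Feb 29, 2192 is in that span).
May 13, 2192 → May 13, 2193: 365 days.
May 13, 2193 → Jun 13, 2193: 31 days (May has 31).
Jun 13, 2193 → Jul 13, 2193: 30 days (June has 30).
Jul 13, 2193 → Aug 13, 2193: 31 days (July has 31).
Aug 13, 2193 → Sep 13, 2193: 31 days (August has 31).
Sep 13, 2193 → Oct 13, 2193: 30 days (September has 30).
Oct 13, 2193 → Nov 13, 2193: 31 days (October has 31).
Nov 13, 2193 → Dec 13, 2193: 30 days (November has 30).
Dec 13, 2193 → Jan 13, 2194: 31 days (December has 31).
Jan 13, 2194 → Feb 13, 2194: 31 days (January has 31).
Feb 13, 2194 → Mar 8, 2194: 23 days.
Total: 1395 days.

1395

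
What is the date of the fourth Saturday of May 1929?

May 25, 1929

May 1, 1929 is a Wednesday.
The first Saturday is therefore May 4 (3 days later).
The fourth Saturday is 4 + 3×7 = May 25.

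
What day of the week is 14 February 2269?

Sunday

Doomsday rule: the anchor day for the 2200s is Friday. For year 69: 69÷12 = 5 r 9, and 9÷4 = 2, so 5+9+2 = 16.
Friday + 16 ≡ Sunday — that's 2269's doomsday.
In February the doomsday date is Feb 28 (2269 is not a leap year).
Feb 14 is 14 days before Feb 28; 14 mod 7 = 0, so Sunday − 0 = Sunday.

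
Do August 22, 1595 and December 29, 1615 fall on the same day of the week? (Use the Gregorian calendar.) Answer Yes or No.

From Aug 22, 1595 to Dec 29, 1615 is 7434 days.
7434 mod 7 = 0, so they are the same weekday.
(Aug 22, 1595 is a Tuesday; Dec 29, 1615 is a Tuesday.)

Yes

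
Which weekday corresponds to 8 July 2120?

Doomsday rule: the anchor day for the 2100s is Sunday. For year 20: 20÷12 = 1 r 8, and 8÷4 = 2, so 1+8+2 = 11.
Sunday + 11 ≡ Thursday — that's 2120's doomsday.
In July the doomsday date is Jul 11.
Jul 8 is 3 days before Jul 11; 3 mod 7 = 3, so Thursday − 3 = Monday.

Monday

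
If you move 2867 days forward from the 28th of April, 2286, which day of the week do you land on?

First find the weekday of Apr 28, 2286. Doomsday rule: the anchor day for the 2200s is Friday. For year 86: 86÷12 = 7 r 2, and 2÷4 = 0, so 7+2+0 = 9.
Friday + 9 ≡ Sunday — that's 2286's doomsday.
In April the doomsday date is Apr 4.
Apr 28 is 24 days after Apr 4; 24 mod 7 = 3, so Sunday + 3 = Wednesday.
2867 mod 7 = 4, so 2867 days after a Wednesday is Wednesday + 4 = Sunday.

Sunday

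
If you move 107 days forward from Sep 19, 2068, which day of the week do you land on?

Friday

First find the weekday of Sep 19, 2068. Doomsday rule: the anchor day for the 2000s is Tuesday. For year 68: 68÷12 = 5 r 8, and 8÷4 = 2, so 5+8+2 = 15.
Tuesday + 15 ≡ Wednesday — that's 2068's doomsday.
In September the doomsday date is Sep 5.
Sep 19 is 14 days after Sep 5; 14 mod 7 = 0, so Wednesday + 0 = Wednesday.
107 mod 7 = 2, so 107 days after a Wednesday is Wednesday + 2 = Friday.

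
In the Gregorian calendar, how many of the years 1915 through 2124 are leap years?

Multiples of 4 in [1915,2124]: 53.
Of those, multiples of 100: 2 (not leap unless ÷400).
Multiples of 400: 1.
Leap years = 53 − 2 + 1 = 52.

52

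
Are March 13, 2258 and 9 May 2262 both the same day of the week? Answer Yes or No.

No

From Mar 13, 2258 to May 9, 2262 is 1518 days.
1518 mod 7 = 6, so they are different weekdays.
(Mar 13, 2258 is a Saturday; May 9, 2262 is a Friday.)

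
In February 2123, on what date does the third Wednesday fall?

February 17, 2123

February 1, 2123 is a Monday.
The first Wednesday is therefore February 3 (2 days later).
The third Wednesday is 3 + 2×7 = February 17.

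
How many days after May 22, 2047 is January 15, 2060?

4621

May 22, 2047 → May 22, 2048: 366 days (Feb 29, 2048 is in that span).
May 22, 2048 → May 22, 2049: 365 days.
May 22, 2049 → May 22, 2050: 365 days.
May 22, 2050 → May 22, 2051: 365 days.
May 22, 2051 → May 22, 2052: 366 days (Feb 29, 2052 is in that span).
May 22, 2052 → May 22, 2053: 365 days.
May 22, 2053 → May 22, 2054: 365 days.
May 22, 2054 → May 22, 2055: 365 days.
May 22, 2055 → May 22, 2056: 366 days (Feb 29, 2056 is in that span).
May 22, 2056 → May 22, 2057: 365 days.
May 22, 2057 → May 22, 2058: 365 days.
May 22, 2058 → May 22, 2059: 365 days.
May 22, 2059 → Jun 22, 2059: 31 days (May has 31).
Jun 22, 2059 → Jul 22, 2059: 30 days (June has 30).
Jul 22, 2059 → Aug 22, 2059: 31 days (July has 31).
Aug 22, 2059 → Sep 22, 2059: 31 days (August has 31).
Sep 22, 2059 → Oct 22, 2059: 30 days (September has 30).
Oct 22, 2059 → Nov 22, 2059: 31 days (October has 31).
Nov 22, 2059 → Dec 22, 2059: 30 days (November has 30).
Dec 22, 2059 → Jan 15, 2060: 24 days.
Total: 4621 days.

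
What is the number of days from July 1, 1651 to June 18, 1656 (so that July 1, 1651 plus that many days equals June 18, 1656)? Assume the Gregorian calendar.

1814

Jul 1, 1651 → Jul 1, 1652: 366 days (Feb 29, 1652 is in that span).
Jul 1, 1652 → Jul 1, 1653: 365 days.
Jul 1, 1653 → Jul 1, 1654: 365 days.
Jul 1, 1654 → Jul 1, 1655: 365 days.
Jul 1, 1655 → Aug 1, 1655: 31 days (July has 31).
Aug 1, 1655 → Sep 1, 1655: 31 days (August has 31).
Sep 1, 1655 → Oct 1, 1655: 30 days (September has 30).
Oct 1, 1655 → Nov 1, 1655: 31 days (October has 31).
Nov 1, 1655 → Dec 1, 1655: 30 days (November has 30).
Dec 1, 1655 → Jan 1, 1656: 31 days (December has 31).
Jan 1, 1656 → Feb 1, 1656: 31 days (January has 31).
Feb 1, 1656 → Mar 1, 1656: 29 days (February has 29).
Mar 1, 1656 → Apr 1, 1656: 31 days (March has 31).
Apr 1, 1656 → May 1, 1656: 30 days (April has 30).
May 1, 1656 → Jun 1, 1656: 31 days (May has 31).
Jun 1, 1656 → Jun 18, 1656: 17 days.
Total: 1814 days.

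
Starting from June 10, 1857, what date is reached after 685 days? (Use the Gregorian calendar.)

+365 (one year) → Jun 10, 1858 (320 left).
Jun has 30 days: +21 → Jul 1, 1858 (299 left).
Jul has 31 days: +31 → Aug 1, 1858 (268 left).
Aug has 31 days: +31 → Sep 1, 1858 (237 left).
Sep has 30 days: +30 → Oct 1, 1858 (207 left).
Oct has 31 days: +31 → Nov 1, 1858 (176 left).
Nov has 30 days: +30 → Dec 1, 1858 (146 left).
Dec has 31 days: +31 → Jan 1, 1859 (115 left).
Jan has 31 days: +31 → Feb 1, 1859 (84 left).
Feb has 28 days: +28 → Mar 1, 1859 (56 left).
Mar has 31 days: +31 → Apr 1, 1859 (25 left).
+25 → Apr 26, 1859.

April 26, 1859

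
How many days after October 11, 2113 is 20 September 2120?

2536

Oct 11, 2113 → Oct 11, 2114: 365 days.
Oct 11, 2114 → Oct 11, 2115: 365 days.
Oct 11, 2115 → Oct 11, 2116: 366 days (Feb 29, 2116 is in that span).
Oct 11, 2116 → Oct 11, 2117: 365 days.
Oct 11, 2117 → Oct 11, 2118: 365 days.
Oct 11, 2118 → Oct 11, 2119: 365 days.
Oct 11, 2119 → Nov 11, 2119: 31 days (October has 31).
Nov 11, 2119 → Dec 11, 2119: 30 days (November has 30).
Dec 11, 2119 → Jan 11, 2120: 31 days (December has 31).
Jan 11, 2120 → Feb 11, 2120: 31 days (January has 31).
Feb 11, 2120 → Mar 11, 2120: 29 days (February has 29).
Mar 11, 2120 → Apr 11, 2120: 31 days (March has 31).
Apr 11, 2120 → May 11, 2120: 30 days (April has 30).
May 11, 2120 → Jun 11, 2120: 31 days (May has 31).
Jun 11, 2120 → Jul 11, 2120: 30 days (June has 30).
Jul 11, 2120 → Aug 11, 2120: 31 days (July has 31).
Aug 11, 2120 → Sep 11, 2120: 31 days (August has 31).
Sep 11, 2120 → Sep 20, 2120: 9 days.
Total: 2536 days.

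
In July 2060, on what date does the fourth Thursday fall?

July 1, 2060 is a Thursday.
The first Thursday is therefore July 1 (same day).
The fourth Thursday is 1 + 3×7 = July 22.

July 22, 2060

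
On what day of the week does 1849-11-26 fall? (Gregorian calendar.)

Monday

Doomsday rule: the anchor day for the 1800s is Friday. For year 49: 49÷12 = 4 r 1, and 1÷4 = 0, so 4+1+0 = 5.
Friday + 5 ≡ Wednesday — that's 1849's doomsday.
In November the doomsday date is Nov 7.
Nov 26 is 19 days after Nov 7; 19 mod 7 = 5, so Wednesday + 5 = Monday.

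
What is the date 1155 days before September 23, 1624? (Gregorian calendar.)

July 26, 1621

−366 (one year; includes Feb 29, 1624) → Sep 23, 1623 (789 left).
−365 (one year) → Sep 23, 1622 (424 left).
−365 (one year) → Sep 23, 1621 (59 left).
−23 → Aug 31, 1621 (end of Aug, 31 days; 36 left).
−31 → Jul 31, 1621 (end of Jul, 31 days; 5 left).
−5 → Jul 26, 1621.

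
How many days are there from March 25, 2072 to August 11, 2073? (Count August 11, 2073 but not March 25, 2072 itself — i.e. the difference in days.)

Mar 25, 2072 → Mar 25, 2073: 365 days.
Mar 25, 2073 → Apr 25, 2073: 31 days (March has 31).
Apr 25, 2073 → May 25, 2073: 30 days (April has 30).
May 25, 2073 → Jun 25, 2073: 31 days (May has 31).
Jun 25, 2073 → Jul 25, 2073: 30 days (June has 30).
Jul 25, 2073 → Aug 11, 2073: 17 days.
Total: 504 days.

504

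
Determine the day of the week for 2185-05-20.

Doomsday rule: the anchor day for the 2100s is Sunday. For year 85: 85÷12 = 7 r 1, and 1÷4 = 0, so 7+1+0 = 8.
Sunday + 8 ≡ Monday — that's 2185's doomsday.
In May the doomsday date is May 9.
May 20 is 11 days after May 9; 11 mod 7 = 4, so Monday + 4 = Friday.

Friday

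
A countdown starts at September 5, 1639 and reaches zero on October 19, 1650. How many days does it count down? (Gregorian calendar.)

Sep 5, 1639 → Sep 5, 1640: 366 days (Feb 29, 1640 is in that span).
Sep 5, 1640 → Sep 5, 1641: 365 days.
Sep 5, 1641 → Sep 5, 1642: 365 days.
Sep 5, 1642 → Sep 5, 1643: 365 days.
Sep 5, 1643 → Sep 5, 1644: 366 days (Feb 29, 1644 is in that span).
Sep 5, 1644 → Sep 5, 1645: 365 days.
Sep 5, 1645 → Sep 5, 1646: 365 days.
Sep 5, 1646 → Sep 5, 1647: 365 days.
Sep 5, 1647 → Sep 5, 1648: 366 days (Feb 29, 1648 is in that span).
Sep 5, 1648 → Sep 5, 1649: 365 days.
Sep 5, 1649 → Sep 5, 1650: 365 days.
Sep 5, 1650 → Oct 5, 1650: 30 days (September has 30).
Oct 5, 1650 → Oct 19, 1650: 14 days.
Total: 4062 days.

4062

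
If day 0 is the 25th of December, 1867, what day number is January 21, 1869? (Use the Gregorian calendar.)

393

Dec 25, 1867 → Jan 25, 1868: 31 days (December has 31).
Jan 25, 1868 → Feb 25, 1868: 31 days (January has 31).
Feb 25, 1868 → Mar 25, 1868: 29 days (February has 29).
Mar 25, 1868 → Apr 25, 1868: 31 days (March has 31).
Apr 25, 1868 → May 25, 1868: 30 days (April has 30).
May 25, 1868 → Jun 25, 1868: 31 days (May has 31).
Jun 25, 1868 → Jul 25, 1868: 30 days (June has 30).
Jul 25, 1868 → Aug 25, 1868: 31 days (July has 31).
Aug 25, 1868 → Sep 25, 1868: 31 days (August has 31).
Sep 25, 1868 → Oct 25, 1868: 30 days (September has 30).
Oct 25, 1868 → Nov 25, 1868: 31 days (October has 31).
Nov 25, 1868 → Dec 25, 1868: 30 days (November has 30).
Dec 25, 1868 → Jan 21, 1869: 27 days.
Total: 393 days.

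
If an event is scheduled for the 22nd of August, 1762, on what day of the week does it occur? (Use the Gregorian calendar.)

Sunday

Doomsday rule: the anchor day for the 1700s is Sunday. For year 62: 62÷12 = 5 r 2, and 2÷4 = 0, so 5+2+0 = 7.
Sunday + 7 ≡ Sunday — that's 1762's doomsday.
In August the doomsday date is Aug 8.
Aug 22 is 14 days after Aug 8; 14 mod 7 = 0, so Sunday + 0 = Sunday.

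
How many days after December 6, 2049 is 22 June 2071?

Dec 6, 2049 → Dec 6, 2050: 365 days.
Dec 6, 2050 → Dec 6, 2051: 365 days.
Dec 6, 2051 → Dec 6, 2052: 366 days (Feb 29, 2052 is in that span).
Dec 6, 2052 → Dec 6, 2053: 365 days.
Dec 6, 2053 → Dec 6, 2054: 365 days.
Dec 6, 2054 → Dec 6, 2055: 365 days.
Dec 6, 2055 → Dec 6, 2056: 366 days (Feb 29, 2056 is in that span).
Dec 6, 2056 → Dec 6, 2057: 365 days.
Dec 6, 2057 → Dec 6, 2058: 365 days.
Dec 6, 2058 → Dec 6, 2059: 365 days.
Dec 6, 2059 → Dec 6, 2060: 366 days (Feb 29, 2060 is in that span).
Dec 6, 2060 → Dec 6, 2061: 365 days.
Dec 6, 2061 → Dec 6, 2062: 365 days.
Dec 6, 2062 → Dec 6, 2063: 365 days.
Dec 6, 2063 → Dec 6, 2064: 366 days (Feb 29, 2064 is in that span).
Dec 6, 2064 → Dec 6, 2065: 365 days.
Dec 6, 2065 → Dec 6, 2066: 365 days.
Dec 6, 2066 → Dec 6, 2067: 365 days.
Dec 6, 2067 → Dec 6, 2068: 366 days (Feb 29, 2068 is in that span).
Dec 6, 2068 → Dec 6, 2069: 365 days.
Dec 6, 2069 → Dec 6, 2070: 365 days.
Dec 6, 2070 → Jan 6, 2071: 31 days (December has 31).
Jan 6, 2071 → Feb 6, 2071: 31 days (January has 31).
Feb 6, 2071 → Mar 6, 2071: 28 days (February has 28).
Mar 6, 2071 → Apr 6, 2071: 31 days (March has 31).
Apr 6, 2071 → May 6, 2071: 30 days (April has 30).
May 6, 2071 → Jun 6, 2071: 31 days (May has 31).
Jun 6, 2071 → Jun 22, 2071: 16 days.
Total: 7868 days.

7868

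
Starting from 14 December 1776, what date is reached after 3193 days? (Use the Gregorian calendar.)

+365 (one year) → Dec 14, 1777 (2828 left).
+365 (one year) → Dec 14, 1778 (2463 left).
+365 (one year) → Dec 14, 1779 (2098 left).
+366 (one year; includes Feb 29, 1780) → Dec 14, 1780 (1732 left).
+365 (one year) → Dec 14, 1781 (1367 left).
+365 (one year) → Dec 14, 1782 (1002 left).
+365 (one year) → Dec 14, 1783 (637 left).
+366 (one year; includes Feb 29, 1784) → Dec 14, 1784 (271 left).
Dec has 31 days: +18 → Jan 1, 1785 (253 left).
Jan has 31 days: +31 → Feb 1, 1785 (222 left).
Feb has 28 days: +28 → Mar 1, 1785 (194 left).
Mar has 31 days: +31 → Apr 1, 1785 (163 left).
Apr has 30 days: +30 → May 1, 1785 (133 left).
May has 31 days: +31 → Jun 1, 1785 (102 left).
Jun has 30 days: +30 → Jul 1, 1785 (72 left).
Jul has 31 days: +31 → Aug 1, 1785 (41 left).
Aug has 31 days: +31 → Sep 1, 1785 (10 left).
+10 → Sep 11, 1785.

September 11, 1785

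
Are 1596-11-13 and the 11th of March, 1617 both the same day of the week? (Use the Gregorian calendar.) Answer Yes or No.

No

From Nov 13, 1596 to Mar 11, 1617 is 7423 days.
7423 mod 7 = 3, so they are different weekdays.
(Nov 13, 1596 is a Wednesday; Mar 11, 1617 is a Saturday.)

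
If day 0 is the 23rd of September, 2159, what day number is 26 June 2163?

Sep 23, 2159 → Sep 23, 2160: 366 days (Feb 29, 2160 is in that span).
Sep 23, 2160 → Sep 23, 2161: 365 days.
Sep 23, 2161 → Sep 23, 2162: 365 days.
Sep 23, 2162 → Oct 23, 2162: 30 days (September has 30).
Oct 23, 2162 → Nov 23, 2162: 31 days (October has 31).
Nov 23, 2162 → Dec 23, 2162: 30 days (November has 30).
Dec 23, 2162 → Jan 23, 2163: 31 days (December has 31).
Jan 23, 2163 → Feb 23, 2163: 31 days (January has 31).
Feb 23, 2163 → Mar 23, 2163: 28 days (February has 28).
Mar 23, 2163 → Apr 23, 2163: 31 days (March has 31).
Apr 23, 2163 → May 23, 2163: 30 days (April has 30).
May 23, 2163 → Jun 23, 2163: 31 days (May has 31).
Jun 23, 2163 → Jun 26, 2163: 3 days.
Total: 1372 days.

1372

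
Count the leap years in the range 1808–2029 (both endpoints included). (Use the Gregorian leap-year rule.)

Multiples of 4 in [1808,2029]: 56.
Of those, multiples of 100: 2 (not leap unless ÷400).
Multiples of 400: 1.
Leap years = 56 − 2 + 1 = 55.

55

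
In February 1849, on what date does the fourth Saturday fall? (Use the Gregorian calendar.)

February 24, 1849

February 1, 1849 is a Thursday.
The first Saturday is therefore February 3 (2 days later).
The fourth Saturday is 3 + 3×7 = February 24.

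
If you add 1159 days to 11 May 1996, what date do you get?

+365 (one year) → May 11, 1997 (794 left).
+365 (one year) → May 11, 1998 (429 left).
+365 (one year) → May 11, 1999 (64 left).
May has 31 days: +21 → Jun 1, 1999 (43 left).
Jun has 30 days: +30 → Jul 1, 1999 (13 left).
+13 → Jul 14, 1999.

July 14, 1999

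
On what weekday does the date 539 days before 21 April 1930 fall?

Monday

Apr 21, 1930 is a Monday.
539 mod 7 = 0, so 539 days before a Monday is Monday − 0 = Monday.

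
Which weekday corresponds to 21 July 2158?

Doomsday rule: the anchor day for the 2100s is Sunday. For year 58: 58÷12 = 4 r 10, and 10÷4 = 2, so 4+10+2 = 16.
Sunday + 16 ≡ Tuesday — that's 2158's doomsday.
In July the doomsday date is Jul 11.
Jul 21 is 10 days after Jul 11; 10 mod 7 = 3, so Tuesday + 3 = Friday.

Friday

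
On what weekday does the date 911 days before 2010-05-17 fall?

May 17, 2010 is a Monday.
911 mod 7 = 1, so 911 days before a Monday is Monday − 1 = Sunday.

Sunday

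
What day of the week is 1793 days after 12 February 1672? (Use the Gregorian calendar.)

Saturday

Feb 12, 1672 is a Friday.
1793 mod 7 = 1, so 1793 days after a Friday is Friday + 1 = Saturday.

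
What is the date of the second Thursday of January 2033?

January 1, 2033 is a Saturday.
The first Thursday is therefore January 6 (5 days later).
The second Thursday is 6 + 1×7 = January 13.

January 13, 2033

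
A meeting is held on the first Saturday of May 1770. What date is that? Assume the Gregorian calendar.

May 1, 1770 is a Tuesday.
The first Saturday is therefore May 5 (4 days later).

May 5, 1770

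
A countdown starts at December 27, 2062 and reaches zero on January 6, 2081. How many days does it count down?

Dec 27, 2062 → Dec 27, 2063: 365 days.
Dec 27, 2063 → Dec 27, 2064: 366 days (Feb 29, 2064 is in that span).
Dec 27, 2064 → Dec 27, 2065: 365 days.
Dec 27, 2065 → Dec 27, 2066: 365 days.
Dec 27, 2066 → Dec 27, 2067: 365 days.
Dec 27, 2067 → Dec 27, 2068: 366 days (Feb 29, 2068 is in that span).
Dec 27, 2068 → Dec 27, 2069: 365 days.
Dec 27, 2069 → Dec 27, 2070: 365 days.
Dec 27, 2070 → Dec 27, 2071: 365 days.
Dec 27, 2071 → Dec 27, 2072: 366 days (Feb 29, 2072 is in that span).
Dec 27, 2072 → Dec 27, 2073: 365 days.
Dec 27, 2073 → Dec 27, 2074: 365 days.
Dec 27, 2074 → Dec 27, 2075: 365 days.
Dec 27, 2075 → Dec 27, 2076: 366 days (Feb 29, 2076 is in that span).
Dec 27, 2076 → Dec 27, 2077: 365 days.
Dec 27, 2077 → Dec 27, 2078: 365 days.
Dec 27, 2078 → Dec 27, 2079: 365 days.
Dec 27, 2079 → Jan 27, 2080: 31 days (December has 31).
Jan 27, 2080 → Feb 27, 2080: 31 days (January has 31).
Feb 27, 2080 → Mar 27, 2080: 29 days (February has 29).
Mar 27, 2080 → Apr 27, 2080: 31 days (March has 31).
Apr 27, 2080 → May 27, 2080: 30 days (April has 30).
May 27, 2080 → Jun 27, 2080: 31 days (May has 31).
Jun 27, 2080 → Jul 27, 2080: 30 days (June has 30).
Jul 27, 2080 → Aug 27, 2080: 31 days (July has 31).
Aug 27, 2080 → Sep 27, 2080: 31 days (August has 31).
Sep 27, 2080 → Oct 27, 2080: 30 days (September has 30).
Oct 27, 2080 → Nov 27, 2080: 31 days (October has 31).
Nov 27, 2080 → Dec 27, 2080: 30 days (November has 30).
Dec 27, 2080 → Jan 6, 2081: 10 days.
Total: 6585 days.

6585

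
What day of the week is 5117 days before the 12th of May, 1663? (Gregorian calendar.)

First find the weekday of May 12, 1663. Doomsday rule: the anchor day for the 1600s is Tuesday. For year 63: 63÷12 = 5 r 3, and 3÷4 = 0, so 5+3+0 = 8.
Tuesday + 8 ≡ Wednesday — that's 1663's doomsday.
In May the doomsday date is May 9.
May 12 is 3 days after May 9; 3 mod 7 = 3, so Wednesday + 3 = Saturday.
5117 mod 7 = 0, so 5117 days before a Saturday is Saturday − 0 = Saturday.

Saturday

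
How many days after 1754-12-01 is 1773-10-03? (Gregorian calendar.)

6881

Dec 1, 1754 → Dec 1, 1755: 365 days.
Dec 1, 1755 → Dec 1, 1756: 366 days (Feb 29, 1756 is in that span).
Dec 1, 1756 → Dec 1, 1757: 365 days.
Dec 1, 1757 → Dec 1, 1758: 365 days.
Dec 1, 1758 → Dec 1, 1759: 365 days.
Dec 1, 1759 → Dec 1, 1760: 366 days (Feb 29, 1760 is in that span).
Dec 1, 1760 → Dec 1, 1761: 365 days.
Dec 1, 1761 → Dec 1, 1762: 365 days.
Dec 1, 1762 → Dec 1, 1763: 365 days.
Dec 1, 1763 → Dec 1, 1764: 366 days (Feb 29, 1764 is in that span).
Dec 1, 1764 → Dec 1, 1765: 365 days.
Dec 1, 1765 → Dec 1, 1766: 365 days.
Dec 1, 1766 → Dec 1, 1767: 365 days.
Dec 1, 1767 → Dec 1, 1768: 366 days (Feb 29, 1768 is in that span).
Dec 1, 1768 → Dec 1, 1769: 365 days.
Dec 1, 1769 → Dec 1, 1770: 365 days.
Dec 1, 1770 → Dec 1, 1771: 365 days.
Dec 1, 1771 → Dec 1, 1772: 366 days (Feb 29, 1772 is in that span).
Dec 1, 1772 → Jan 1, 1773: 31 days (December has 31).
Jan 1, 1773 → Feb 1, 1773: 31 days (January has 31).
Feb 1, 1773 → Mar 1, 1773: 28 days (February has 28).
Mar 1, 1773 → Apr 1, 1773: 31 days (March has 31).
Apr 1, 1773 → May 1, 1773: 30 days (April has 30).
May 1, 1773 → Jun 1, 1773: 31 days (May has 31).
Jun 1, 1773 → Jul 1, 1773: 30 days (June has 30).
Jul 1, 1773 → Aug 1, 1773: 31 days (July has 31).
Aug 1, 1773 → Sep 1, 1773: 31 days (August has 31).
Sep 1, 1773 → Oct 1, 1773: 30 days (September has 30).
Oct 1, 1773 → Oct 3, 1773: 2 days.
Total: 6881 days.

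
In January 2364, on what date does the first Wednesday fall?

January 1, 2364

January 1, 2364 is a Wednesday.
The first Wednesday is therefore January 1 (same day).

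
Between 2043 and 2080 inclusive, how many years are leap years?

Multiples of 4 in [2043,2080]: 10.
Of those, multiples of 100: 0 (not leap unless ÷400).
Multiples of 400: 0.
Leap years = 10 − 0 + 0 = 10.

10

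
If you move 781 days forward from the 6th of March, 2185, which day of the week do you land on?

Thursday

First find the weekday of Mar 6, 2185. Doomsday rule: the anchor day for the 2100s is Sunday. For year 85: 85÷12 = 7 r 1, and 1÷4 = 0, so 7+1+0 = 8.
Sunday + 8 ≡ Monday — that's 2185's doomsday.
In March the doomsday date is Mar 14.
Mar 6 is 8 days before Mar 14; 8 mod 7 = 1, so Monday − 1 = Sunday.
781 mod 7 = 4, so 781 days after a Sunday is Sunday + 4 = Thursday.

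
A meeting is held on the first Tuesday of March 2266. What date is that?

March 1, 2266 is a Thursday.
The first Tuesday is therefore March 6 (5 days later).

March 6, 2266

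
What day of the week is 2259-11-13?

Sunday

Doomsday rule: the anchor day for the 2200s is Friday. For year 59: 59÷12 = 4 r 11, and 11÷4 = 2, so 4+11+2 = 17.
Friday + 17 ≡ Monday — that's 2259's doomsday.
In November the doomsday date is Nov 7.
Nov 13 is 6 days after Nov 7; 6 mod 7 = 6, so Monday + 6 = Sunday.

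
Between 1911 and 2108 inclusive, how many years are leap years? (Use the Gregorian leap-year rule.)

49

Multiples of 4 in [1911,2108]: 50.
Of those, multiples of 100: 2 (not leap unless ÷400).
Multiples of 400: 1.
Leap years = 50 − 2 + 1 = 49.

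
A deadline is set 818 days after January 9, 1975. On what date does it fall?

April 6, 1977

+365 (one year) → Jan 9, 1976 (453 left).
+366 (one year; includes Feb 29, 1976) → Jan 9, 1977 (87 left).
Jan has 31 days: +23 → Feb 1, 1977 (64 left).
Feb has 28 days: +28 → Mar 1, 1977 (36 left).
Mar has 31 days: +31 → Apr 1, 1977 (5 left).
+5 → Apr 6, 1977.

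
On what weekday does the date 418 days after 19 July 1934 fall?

Jul 19, 1934 is a Thursday.
418 mod 7 = 5, so 418 days after a Thursday is Thursday + 5 = Tuesday.

Tuesday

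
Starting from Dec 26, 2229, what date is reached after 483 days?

+365 (one year) → Dec 26, 2230 (118 left).
Dec has 31 days: +6 → Jan 1, 2231 (112 left).
Jan has 31 days: +31 → Feb 1, 2231 (81 left).
Feb has 28 days: +28 → Mar 1, 2231 (53 left).
Mar has 31 days: +31 → Apr 1, 2231 (22 left).
+22 → Apr 23, 2231.

April 23, 2231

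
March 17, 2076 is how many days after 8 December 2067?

Dec 8, 2067 → Dec 8, 2068: 366 days (Feb 29, 2068 is in that span).
Dec 8, 2068 → Dec 8, 2069: 365 days.
Dec 8, 2069 → Dec 8, 2070: 365 days.
Dec 8, 2070 → Dec 8, 2071: 365 days.
Dec 8, 2071 → Dec 8, 2072: 366 days (Feb 29, 2072 is in that span).
Dec 8, 2072 → Dec 8, 2073: 365 days.
Dec 8, 2073 → Dec 8, 2074: 365 days.
Dec 8, 2074 → Dec 8, 2075: 365 days.
Dec 8, 2075 → Jan 8, 2076: 31 days (December has 31).
Jan 8, 2076 → Feb 8, 2076: 31 days (January has 31).
Feb 8, 2076 → Mar 8, 2076: 29 days (February has 29).
Mar 8, 2076 → Mar 17, 2076: 9 days.
Total: 3022 days.

3022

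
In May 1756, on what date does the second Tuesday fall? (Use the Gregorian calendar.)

May 1, 1756 is a Saturday.
The first Tuesday is therefore May 4 (3 days later).
The second Tuesday is 4 + 1×7 = May 11.

May 11, 1756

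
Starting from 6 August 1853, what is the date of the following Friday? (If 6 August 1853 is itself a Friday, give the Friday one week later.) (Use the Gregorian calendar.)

Aug 6, 1853 is a Saturday.
From Saturday to the next Friday is 6 days.
Aug 6, 1853 + 6 = Aug 12, 1853.

August 12, 1853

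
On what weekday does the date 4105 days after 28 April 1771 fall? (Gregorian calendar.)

Wednesday

Apr 28, 1771 is a Sunday.
4105 mod 7 = 3, so 4105 days after a Sunday is Sunday + 3 = Wednesday.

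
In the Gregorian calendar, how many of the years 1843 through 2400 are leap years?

136

Multiples of 4 in [1843,2400]: 140.
Of those, multiples of 100: 6 (not leap unless ÷400).
Multiples of 400: 2.
Leap years = 140 − 6 + 2 = 136.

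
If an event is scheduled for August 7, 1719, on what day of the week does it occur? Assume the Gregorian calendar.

Monday

Doomsday rule: the anchor day for the 1700s is Sunday. For year 19: 19÷12 = 1 r 7, and 7÷4 = 1, so 1+7+1 = 9.
Sunday + 9 ≡ Tuesday — that's 1719's doomsday.
In August the doomsday date is Aug 8.
Aug 7 is 1 day before Aug 8; 1 mod 7 = 1, so Tuesday − 1 = Monday.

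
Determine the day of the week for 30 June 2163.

Doomsday rule: the anchor day for the 2100s is Sunday. For year 63: 63÷12 = 5 r 3, and 3÷4 = 0, so 5+3+0 = 8.
Sunday + 8 ≡ Monday — that's 2163's doomsday.
In June the doomsday date is Jun 6.
Jun 30 is 24 days after Jun 6; 24 mod 7 = 3, so Monday + 3 = Thursday.

Thursday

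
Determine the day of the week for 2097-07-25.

Thursday

Doomsday rule: the anchor day for the 2000s is Tuesday. For year 97: 97÷12 = 8 r 1, and 1÷4 = 0, so 8+1+0 = 9.
Tuesday + 9 ≡ Thursday — that's 2097's doomsday.
In July the doomsday date is Jul 11.
Jul 25 is 14 days after Jul 11; 14 mod 7 = 0, so Thursday + 0 = Thursday.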